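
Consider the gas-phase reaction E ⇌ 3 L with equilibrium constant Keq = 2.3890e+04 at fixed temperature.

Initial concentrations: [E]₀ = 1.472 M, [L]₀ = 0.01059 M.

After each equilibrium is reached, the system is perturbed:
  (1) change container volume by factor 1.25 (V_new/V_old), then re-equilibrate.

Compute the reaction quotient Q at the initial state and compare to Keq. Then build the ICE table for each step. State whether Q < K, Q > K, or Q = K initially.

Q₀ = 8.0683e-07; Q < K (proceeds forward)

Q₀ = 8.0683e-07 vs Keq = 2.3890e+04 ⇒ Q<K, forward
Step 1:
                  E         L
  I           1.472   0.01059
  C          -1.468     4.405
  E        0.003604     4.416
  solve Keq expr → x = 1.468; check Q = 2.3890e+04
Then change container volume by factor 1.25 (V_new/V_old).
Step 2:
                  E         L
  I        0.002883     3.533
  C       -0.001033  0.003099
  E         0.00185     3.536
  solve Keq expr → x = 0.001033; check Q = 2.3890e+04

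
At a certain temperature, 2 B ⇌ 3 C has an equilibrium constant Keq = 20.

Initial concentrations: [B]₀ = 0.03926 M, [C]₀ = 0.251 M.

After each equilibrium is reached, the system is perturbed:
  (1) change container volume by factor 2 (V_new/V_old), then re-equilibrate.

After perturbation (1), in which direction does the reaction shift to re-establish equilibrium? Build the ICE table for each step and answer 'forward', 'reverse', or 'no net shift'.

Q₀ = 10.26 vs Keq = 20 ⇒ Q<K, forward
Step 1:
                   B          C
  Initial    0.03926      0.251
  Change   -0.008875    0.01331
  Equil      0.03039     0.2643
  solve Keq expr → x = 0.004437; check Q = 20
Then change container volume by factor 2 (V_new/V_old).
Step 2:
                   B          C
  Initial    0.01519     0.1322
  Change   -0.003756   0.005633
  Equil      0.01144     0.1378
  solve Keq expr → x = 0.001878; check Q = 20

Direction: forward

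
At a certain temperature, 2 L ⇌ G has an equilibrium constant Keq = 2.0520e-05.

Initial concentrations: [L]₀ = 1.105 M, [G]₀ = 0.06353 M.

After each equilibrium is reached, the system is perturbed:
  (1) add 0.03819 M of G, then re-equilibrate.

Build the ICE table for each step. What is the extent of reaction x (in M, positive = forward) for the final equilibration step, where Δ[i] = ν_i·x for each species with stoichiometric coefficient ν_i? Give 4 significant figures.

x = -0.03819 M

Q₀ = 0.05203 vs Keq = 2.0520e-05 ⇒ Q>K, reverse
Step 1:
                   L          G
  I            1.105    0.06353
  C            0.127    -0.0635
  E            1.232 3.1146e-05
  solve Keq expr → x = -0.0635; check Q = 2.0520e-05
Then add 0.03819 M of G.
Step 2:
                   L          G
  I            1.232    0.03822
  C          0.07637   -0.03819
  E            1.308 3.5127e-05
  solve Keq expr → x = -0.03819; check Q = 2.0520e-05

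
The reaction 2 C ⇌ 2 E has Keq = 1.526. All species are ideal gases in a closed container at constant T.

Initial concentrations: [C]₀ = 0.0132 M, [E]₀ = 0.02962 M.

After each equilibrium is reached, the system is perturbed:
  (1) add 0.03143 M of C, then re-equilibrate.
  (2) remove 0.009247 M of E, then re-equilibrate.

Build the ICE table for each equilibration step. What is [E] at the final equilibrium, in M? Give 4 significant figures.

[E]_eq = 0.03592 M

Q₀ = 5.035 vs Keq = 1.526 ⇒ Q>K, reverse
Step 1:
                  C         E
  I          0.0132   0.02962
  C        0.005956 -0.005956
  E         0.01916   0.02366
  solve Keq expr → x = -0.002978; check Q = 1.526
Then add 0.03143 M of C.
Step 2:
                  C         E
  I         0.05059   0.02366
  C        -0.01737   0.01737
  E         0.03322   0.04103
  solve Keq expr → x = 0.008685; check Q = 1.526
Then remove 0.009247 M of E.
Step 3:
                  C         E
  I         0.03322   0.03179
  C       -0.004137  0.004137
  E         0.02908   0.03592
  solve Keq expr → x = 0.002068; check Q = 1.526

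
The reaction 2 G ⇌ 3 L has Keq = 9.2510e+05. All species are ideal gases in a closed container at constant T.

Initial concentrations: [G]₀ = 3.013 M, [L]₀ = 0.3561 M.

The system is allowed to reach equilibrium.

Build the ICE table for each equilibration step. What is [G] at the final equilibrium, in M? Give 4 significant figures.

[G]_eq = 0.01114 M

Q₀ = 0.004974 vs Keq = 9.2510e+05 ⇒ Q<K, forward
Step 1:
                    G           L
  Initial       3.013      0.3561
  Change       -3.002       4.503
  Equil       0.01114       4.859
  solve Keq expr → x = 1.501; check Q = 9.2510e+05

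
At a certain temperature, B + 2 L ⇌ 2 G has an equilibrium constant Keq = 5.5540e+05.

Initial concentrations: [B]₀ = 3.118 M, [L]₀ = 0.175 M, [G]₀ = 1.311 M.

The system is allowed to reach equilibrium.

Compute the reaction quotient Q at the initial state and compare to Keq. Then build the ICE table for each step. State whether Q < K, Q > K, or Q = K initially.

Q₀ = 18 vs Keq = 5.5540e+05 ⇒ Q<K, forward
Step 1:
                  B         L         G
  Initial     3.118     0.175     1.311
  Change   -0.08693   -0.1739    0.1739
  Equil       3.031  0.001144     1.485
  solve Keq expr → x = 0.08693; check Q = 5.5540e+05

Q₀ = 18; Q < K (proceeds forward)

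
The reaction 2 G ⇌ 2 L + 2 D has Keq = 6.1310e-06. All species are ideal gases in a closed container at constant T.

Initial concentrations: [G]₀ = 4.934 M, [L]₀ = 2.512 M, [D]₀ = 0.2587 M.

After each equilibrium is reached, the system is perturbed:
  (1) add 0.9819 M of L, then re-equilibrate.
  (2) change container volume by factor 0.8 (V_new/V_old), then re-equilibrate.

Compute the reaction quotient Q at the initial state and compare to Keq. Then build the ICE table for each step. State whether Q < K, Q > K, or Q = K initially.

Q₀ = 0.01735 vs Keq = 6.1310e-06 ⇒ Q>K, reverse
Step 1:
                   G          L          D
  init         4.934      2.512     0.2587
  Δ            0.253     -0.253     -0.253
  eq           5.187      2.259   0.005686
  solve Keq expr → x = -0.1265; check Q = 6.1310e-06
Then add 0.9819 M of L.
Step 2:
                   G          L          D
  init         5.187      3.241   0.005686
  Δ         0.001719  -0.001719  -0.001719
  eq           5.189      3.239   0.003966
  solve Keq expr → x = -8.5957e-04; check Q = 6.1310e-06
Then change container volume by factor 0.8 (V_new/V_old).
Step 3:
                   G          L          D
  init         6.486      4.049   0.004958
  Δ       9.9002e-04 -9.9002e-04 -9.9002e-04
  eq           6.487      4.048   0.003968
  solve Keq expr → x = -4.9501e-04; check Q = 6.1310e-06

Q₀ = 0.01735; Q > K (proceeds reverse)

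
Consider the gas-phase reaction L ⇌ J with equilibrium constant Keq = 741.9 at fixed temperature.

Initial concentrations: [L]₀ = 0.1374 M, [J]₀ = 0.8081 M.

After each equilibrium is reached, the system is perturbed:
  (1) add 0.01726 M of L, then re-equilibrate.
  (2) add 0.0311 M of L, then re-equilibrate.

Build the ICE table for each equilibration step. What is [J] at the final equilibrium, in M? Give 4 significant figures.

[J]_eq = 0.9925 M

Q₀ = 5.881 vs Keq = 741.9 ⇒ Q<K, forward
Step 1:
                  L         J
  I          0.1374    0.8081
  C         -0.1361    0.1361
  E        0.001273    0.9442
  solve Keq expr → x = 0.1361; check Q = 741.9
Then add 0.01726 M of L.
Step 2:
                  L         J
  I         0.01853    0.9442
  C        -0.01724   0.01724
  E        0.001296    0.9615
  solve Keq expr → x = 0.01724; check Q = 741.9
Then add 0.0311 M of L.
Step 3:
                  L         J
  I          0.0324    0.9615
  C        -0.03106   0.03106
  E        0.001338    0.9925
  solve Keq expr → x = 0.03106; check Q = 741.9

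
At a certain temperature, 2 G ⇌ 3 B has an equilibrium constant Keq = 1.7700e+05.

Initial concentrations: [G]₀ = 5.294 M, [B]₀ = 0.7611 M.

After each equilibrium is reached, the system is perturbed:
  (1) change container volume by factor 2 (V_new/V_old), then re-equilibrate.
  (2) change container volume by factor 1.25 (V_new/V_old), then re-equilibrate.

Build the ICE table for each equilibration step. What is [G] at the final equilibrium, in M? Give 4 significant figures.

[G]_eq = 0.01528 M

Q₀ = 0.01573 vs Keq = 1.7700e+05 ⇒ Q<K, forward
Step 1:
                  G         B
  init        5.294    0.7611
  Δ          -5.234     7.851
  eq        0.06007     8.612
  solve Keq expr → x = 2.617; check Q = 1.7700e+05
Then change container volume by factor 2 (V_new/V_old).
Step 2:
                  G         B
  init      0.03004     4.306
  Δ       -0.008701   0.01305
  eq        0.02134     4.319
  solve Keq expr → x = 0.00435; check Q = 1.7700e+05
Then change container volume by factor 1.25 (V_new/V_old).
Step 3:
                  G         B
  init      0.01707     3.455
  Δ       -0.001784  0.002676
  eq        0.01528     3.458
  solve Keq expr → x = 8.9209e-04; check Q = 1.7700e+05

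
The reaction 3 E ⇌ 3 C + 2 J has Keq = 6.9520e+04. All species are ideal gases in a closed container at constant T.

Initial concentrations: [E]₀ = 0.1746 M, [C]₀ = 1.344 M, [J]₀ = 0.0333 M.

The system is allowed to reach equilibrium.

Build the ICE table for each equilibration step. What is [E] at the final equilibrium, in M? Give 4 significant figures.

Q₀ = 0.5058 vs Keq = 6.9520e+04 ⇒ Q<K, forward
Step 1:
                    E           C           J
  Initial      0.1746       1.344      0.0333
  Change      -0.1646      0.1646      0.1097
  Equil       0.01003       1.509       0.143
  solve Keq expr → x = 0.05486; check Q = 6.9520e+04

[E]_eq = 0.01003 M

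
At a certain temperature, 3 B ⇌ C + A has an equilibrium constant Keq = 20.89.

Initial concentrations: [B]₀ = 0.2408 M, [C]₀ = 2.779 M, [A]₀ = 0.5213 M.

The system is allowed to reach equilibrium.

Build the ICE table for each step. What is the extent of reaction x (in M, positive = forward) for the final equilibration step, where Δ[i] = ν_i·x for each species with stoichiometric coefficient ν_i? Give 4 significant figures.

Q₀ = 103.8 vs Keq = 20.89 ⇒ Q>K, reverse
Step 1:
                   B          C          A
  Initial     0.2408      2.779     0.5213
  Change      0.1537   -0.05122   -0.05122
  Equil       0.3945      2.728     0.4701
  solve Keq expr → x = -0.05122; check Q = 20.89

x = -0.05122 M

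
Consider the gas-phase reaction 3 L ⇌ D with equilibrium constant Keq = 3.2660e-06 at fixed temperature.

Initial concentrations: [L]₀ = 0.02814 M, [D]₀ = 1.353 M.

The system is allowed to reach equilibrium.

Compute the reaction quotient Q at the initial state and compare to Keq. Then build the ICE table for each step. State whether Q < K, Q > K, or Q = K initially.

Q₀ = 6.0719e+04; Q > K (proceeds reverse)

Q₀ = 6.0719e+04 vs Keq = 3.2660e-06 ⇒ Q>K, reverse
Step 1:
                   L          D
  I          0.02814      1.353
  C            4.058     -1.353
  E            4.086 2.2288e-04
  solve Keq expr → x = -1.353; check Q = 3.2660e-06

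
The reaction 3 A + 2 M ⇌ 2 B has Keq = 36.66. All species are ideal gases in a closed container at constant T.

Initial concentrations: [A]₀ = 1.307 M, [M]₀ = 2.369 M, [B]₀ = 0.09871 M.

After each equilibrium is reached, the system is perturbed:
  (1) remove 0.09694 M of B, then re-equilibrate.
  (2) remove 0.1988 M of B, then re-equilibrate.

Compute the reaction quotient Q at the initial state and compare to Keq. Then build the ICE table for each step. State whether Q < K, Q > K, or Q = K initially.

Q₀ = 7.7762e-04 vs Keq = 36.66 ⇒ Q<K, forward
Step 1:
                    A           M           B
  I             1.307       2.369     0.09871
  C            -1.113     -0.7421      0.7421
  E            0.1939       1.627      0.8408
  solve Keq expr → x = 0.371; check Q = 36.66
Then remove 0.09694 M of B.
Step 2:
                    A           M           B
  I            0.1939       1.627      0.7439
  C          -0.01315   -0.008768    0.008768
  E            0.1807       1.618      0.7526
  solve Keq expr → x = 0.004384; check Q = 36.66
Then remove 0.1988 M of B.
Step 3:
                    A           M           B
  I            0.1807       1.618      0.5538
  C          -0.02883    -0.01922     0.01922
  E            0.1519       1.599       0.573
  solve Keq expr → x = 0.009608; check Q = 36.66

Q₀ = 7.7762e-04; Q < K (proceeds forward)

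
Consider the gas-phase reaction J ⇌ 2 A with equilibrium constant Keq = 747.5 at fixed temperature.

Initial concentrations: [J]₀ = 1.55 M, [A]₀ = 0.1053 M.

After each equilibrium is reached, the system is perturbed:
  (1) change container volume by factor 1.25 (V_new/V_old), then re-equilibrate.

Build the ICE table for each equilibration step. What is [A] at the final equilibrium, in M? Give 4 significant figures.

Q₀ = 0.007154 vs Keq = 747.5 ⇒ Q<K, forward
Step 1:
                   J          A
  I             1.55     0.1053
  C           -1.536      3.073
  E          0.01351      3.178
  solve Keq expr → x = 1.536; check Q = 747.5
Then change container volume by factor 1.25 (V_new/V_old).
Step 2:
                   J          A
  I          0.01081      2.543
  C        -0.002133   0.004266
  E         0.008678      2.547
  solve Keq expr → x = 0.002133; check Q = 747.5

[A]_eq = 2.547 M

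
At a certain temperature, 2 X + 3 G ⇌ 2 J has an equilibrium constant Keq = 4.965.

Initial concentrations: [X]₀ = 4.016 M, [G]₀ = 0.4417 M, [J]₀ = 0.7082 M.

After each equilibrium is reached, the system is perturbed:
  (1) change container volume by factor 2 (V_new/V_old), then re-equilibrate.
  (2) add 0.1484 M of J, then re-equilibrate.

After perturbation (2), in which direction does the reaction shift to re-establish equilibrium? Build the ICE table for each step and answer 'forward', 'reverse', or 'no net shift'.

Direction: reverse

Q₀ = 0.3609 vs Keq = 4.965 ⇒ Q<K, forward
Step 1:
                  X         G         J
  init        4.016    0.4417    0.7082
  Δ         -0.1511   -0.2266    0.1511
  eq          3.865    0.2151    0.8593
  solve Keq expr → x = 0.07553; check Q = 4.965
Then change container volume by factor 2 (V_new/V_old).
Step 2:
                  X         G         J
  init        1.932    0.1076    0.4296
  Δ         0.05639   0.08458  -0.05639
  eq          1.989    0.1921    0.3732
  solve Keq expr → x = -0.02819; check Q = 4.965
Then add 0.1484 M of J.
Step 3:
                  X         G         J
  init        1.989    0.1921    0.5216
  Δ         0.02547    0.0382  -0.02547
  eq          2.014    0.2303    0.4962
  solve Keq expr → x = -0.01273; check Q = 4.965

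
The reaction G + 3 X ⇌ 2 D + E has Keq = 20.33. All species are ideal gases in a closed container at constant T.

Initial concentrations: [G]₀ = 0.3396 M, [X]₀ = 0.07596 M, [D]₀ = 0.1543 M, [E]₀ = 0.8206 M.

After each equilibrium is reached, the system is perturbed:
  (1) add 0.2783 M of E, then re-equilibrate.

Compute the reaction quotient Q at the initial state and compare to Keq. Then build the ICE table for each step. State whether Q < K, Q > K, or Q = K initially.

Q₀ = 131.3 vs Keq = 20.33 ⇒ Q>K, reverse
Step 1:
                   G          X          D          E
  Initial     0.3396    0.07596     0.1543     0.8206
  Change     0.01478    0.04433   -0.02955   -0.01478
  Equil       0.3544     0.1203     0.1247     0.8058
  solve Keq expr → x = -0.01478; check Q = 20.33
Then add 0.2783 M of E.
Step 2:
                   G          X          D          E
  Initial     0.3544     0.1203     0.1247      1.084
  Change    0.002724   0.008172  -0.005448  -0.002724
  Equil       0.3571     0.1285     0.1193      1.081
  solve Keq expr → x = -0.002724; check Q = 20.33

Q₀ = 131.3; Q > K (proceeds reverse)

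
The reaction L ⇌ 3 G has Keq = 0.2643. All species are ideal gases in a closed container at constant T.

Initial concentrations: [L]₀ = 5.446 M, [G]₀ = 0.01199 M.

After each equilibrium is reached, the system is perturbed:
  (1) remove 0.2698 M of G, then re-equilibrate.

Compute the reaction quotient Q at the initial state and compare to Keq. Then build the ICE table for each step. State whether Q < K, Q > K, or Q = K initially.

Q₀ = 3.1650e-07 vs Keq = 0.2643 ⇒ Q<K, forward
Step 1:
                   L          G
  Initial      5.446    0.01199
  Change     -0.3638      1.091
  Equil        5.082      1.103
  solve Keq expr → x = 0.3638; check Q = 0.2643
Then remove 0.2698 M of G.
Step 2:
                   L          G
  Initial      5.082     0.8336
  Change     -0.0878     0.2634
  Equil        4.994      1.097
  solve Keq expr → x = 0.0878; check Q = 0.2643

Q₀ = 3.1650e-07; Q < K (proceeds forward)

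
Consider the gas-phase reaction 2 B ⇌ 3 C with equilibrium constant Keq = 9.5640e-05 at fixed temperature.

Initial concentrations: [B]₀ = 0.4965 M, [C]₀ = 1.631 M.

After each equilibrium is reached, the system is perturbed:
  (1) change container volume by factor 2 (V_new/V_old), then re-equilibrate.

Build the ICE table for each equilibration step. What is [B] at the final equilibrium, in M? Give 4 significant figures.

[B]_eq = 0.7664 M

Q₀ = 17.6 vs Keq = 9.5640e-05 ⇒ Q>K, reverse
Step 1:
                  B         C
  Initial    0.4965     1.631
  Change      1.047     -1.57
  Equil       1.543   0.06107
  solve Keq expr → x = -0.5233; check Q = 9.5640e-05
Then change container volume by factor 2 (V_new/V_old).
Step 2:
                  B         C
  Initial    0.7716   0.03053
  Change  -0.005176  0.007764
  Equil      0.7664    0.0383
  solve Keq expr → x = 0.002588; check Q = 9.5640e-05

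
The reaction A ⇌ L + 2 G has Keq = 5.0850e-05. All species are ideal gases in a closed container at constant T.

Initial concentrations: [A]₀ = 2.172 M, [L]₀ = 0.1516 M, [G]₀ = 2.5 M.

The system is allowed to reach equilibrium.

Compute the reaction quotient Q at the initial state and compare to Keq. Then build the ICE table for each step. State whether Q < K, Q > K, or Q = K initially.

Q₀ = 0.4362; Q > K (proceeds reverse)

Q₀ = 0.4362 vs Keq = 5.0850e-05 ⇒ Q>K, reverse
Step 1:
                    A           L           G
  I             2.172      0.1516         2.5
  C            0.1516     -0.1516     -0.3032
  E             2.324  2.4482e-05       2.197
  solve Keq expr → x = -0.1516; check Q = 5.0850e-05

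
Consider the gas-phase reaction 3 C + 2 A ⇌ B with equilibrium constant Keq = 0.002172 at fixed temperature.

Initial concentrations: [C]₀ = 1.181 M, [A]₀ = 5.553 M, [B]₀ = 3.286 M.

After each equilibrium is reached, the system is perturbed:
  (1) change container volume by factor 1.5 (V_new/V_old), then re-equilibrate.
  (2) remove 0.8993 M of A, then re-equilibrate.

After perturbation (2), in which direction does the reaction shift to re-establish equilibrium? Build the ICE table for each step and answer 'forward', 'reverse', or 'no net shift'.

Direction: reverse

Q₀ = 0.06469 vs Keq = 0.002172 ⇒ Q>K, reverse
Step 1:
                   C          A          B
  I            1.181      5.553      3.286
  C            1.818      1.212    -0.6059
  E            2.999      6.765       2.68
  solve Keq expr → x = -0.6059; check Q = 0.002172
Then change container volume by factor 1.5 (V_new/V_old).
Step 2:
                   C          A          B
  I            1.999       4.51      1.787
  C           0.9484     0.6323    -0.3161
  E            2.947      5.142      1.471
  solve Keq expr → x = -0.3161; check Q = 0.002172
Then remove 0.8993 M of A.
Step 3:
                   C          A          B
  I            2.947      4.243      1.471
  C           0.2533     0.1688   -0.08442
  E            3.201      4.412      1.386
  solve Keq expr → x = -0.08442; check Q = 0.002172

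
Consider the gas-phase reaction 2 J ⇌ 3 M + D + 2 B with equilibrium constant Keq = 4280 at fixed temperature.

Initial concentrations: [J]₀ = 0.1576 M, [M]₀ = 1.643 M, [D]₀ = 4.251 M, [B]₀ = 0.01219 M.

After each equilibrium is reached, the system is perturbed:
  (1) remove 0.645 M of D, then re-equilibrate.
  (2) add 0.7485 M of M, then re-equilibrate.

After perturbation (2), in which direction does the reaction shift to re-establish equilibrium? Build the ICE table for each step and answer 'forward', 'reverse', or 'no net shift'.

Q₀ = 0.1128 vs Keq = 4280 ⇒ Q<K, forward
Step 1:
                  J         M         D         B
  Initial    0.1576     1.643     4.251   0.01219
  Change    -0.1449    0.2174   0.07246    0.1449
  Equil     0.01267      1.86     4.323    0.1571
  solve Keq expr → x = 0.07246; check Q = 4280
Then remove 0.645 M of D.
Step 2:
                  J         M         D         B
  Initial   0.01267      1.86     3.678    0.1571
  Change  -9.0266e-04  0.001354 4.5133e-04 9.0266e-04
  Equil     0.01177     1.862     3.679     0.158
  solve Keq expr → x = 4.5133e-04; check Q = 4280
Then add 0.7485 M of M.
Step 3:
                  J         M         D         B
  Initial   0.01177      2.61     3.679     0.158
  Change   0.006809  -0.01021 -0.003404 -0.006809
  Equil     0.01858       2.6     3.676    0.1512
  solve Keq expr → x = -0.003404; check Q = 4280

Direction: reverse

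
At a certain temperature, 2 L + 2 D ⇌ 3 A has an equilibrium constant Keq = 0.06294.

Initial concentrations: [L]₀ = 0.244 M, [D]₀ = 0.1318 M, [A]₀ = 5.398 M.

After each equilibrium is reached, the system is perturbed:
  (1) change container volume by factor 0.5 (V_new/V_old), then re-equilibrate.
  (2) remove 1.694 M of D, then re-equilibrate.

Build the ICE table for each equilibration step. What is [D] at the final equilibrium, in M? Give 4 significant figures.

[D]_eq = 3.739 M

Q₀ = 1.5209e+05 vs Keq = 0.06294 ⇒ Q>K, reverse
Step 1:
                  L         D         A
  init        0.244    0.1318     5.398
  Δ           2.572     2.572    -3.858
  eq          2.816     2.704      1.54
  solve Keq expr → x = -1.286; check Q = 0.06294
Then change container volume by factor 0.5 (V_new/V_old).
Step 2:
                  L         D         A
  init        5.632     5.408     3.079
  Δ         -0.3296   -0.3296    0.4945
  eq          5.303     5.078     3.574
  solve Keq expr → x = 0.1648; check Q = 0.06294
Then remove 1.694 M of D.
Step 3:
                  L         D         A
  init        5.303     3.384     3.574
  Δ          0.3544    0.3544   -0.5316
  eq          5.657     3.739     3.042
  solve Keq expr → x = -0.1772; check Q = 0.06294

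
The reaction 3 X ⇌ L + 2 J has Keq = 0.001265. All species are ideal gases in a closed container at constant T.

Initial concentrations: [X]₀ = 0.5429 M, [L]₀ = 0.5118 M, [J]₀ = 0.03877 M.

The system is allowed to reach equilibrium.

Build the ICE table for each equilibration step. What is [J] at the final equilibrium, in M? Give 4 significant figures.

Q₀ = 0.004808 vs Keq = 0.001265 ⇒ Q>K, reverse
Step 1:
                    X           L           J
  I            0.5429      0.5118     0.03877
  C           0.02589   -0.008631    -0.01726
  E            0.5688      0.5032     0.02151
  solve Keq expr → x = -0.008631; check Q = 0.001265

[J]_eq = 0.02151 M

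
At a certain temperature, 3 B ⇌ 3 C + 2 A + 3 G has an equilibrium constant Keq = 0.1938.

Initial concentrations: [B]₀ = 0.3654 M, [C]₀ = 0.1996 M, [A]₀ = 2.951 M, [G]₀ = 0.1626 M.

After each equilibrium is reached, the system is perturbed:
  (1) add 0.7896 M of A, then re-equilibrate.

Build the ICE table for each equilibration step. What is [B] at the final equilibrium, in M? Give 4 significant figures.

Q₀ = 0.006102 vs Keq = 0.1938 ⇒ Q<K, forward
Step 1:
                   B          C          A          G
  init        0.3654     0.1996      2.951     0.1626
  Δ         -0.09393    0.09393    0.06262    0.09393
  eq          0.2715     0.2935      3.014     0.2565
  solve Keq expr → x = 0.03131; check Q = 0.1938
Then add 0.7896 M of A.
Step 2:
                   B          C          A          G
  init        0.2715     0.2935      3.803     0.2565
  Δ          0.01384   -0.01384  -0.009229   -0.01384
  eq          0.2853     0.2797      3.794     0.2427
  solve Keq expr → x = -0.004614; check Q = 0.1938

[B]_eq = 0.2853 M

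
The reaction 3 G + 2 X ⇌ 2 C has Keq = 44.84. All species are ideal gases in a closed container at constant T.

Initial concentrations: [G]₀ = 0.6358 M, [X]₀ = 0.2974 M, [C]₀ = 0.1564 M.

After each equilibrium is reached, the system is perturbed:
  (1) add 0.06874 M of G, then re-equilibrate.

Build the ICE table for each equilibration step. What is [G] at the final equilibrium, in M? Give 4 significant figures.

Q₀ = 1.076 vs Keq = 44.84 ⇒ Q<K, forward
Step 1:
                   G          X          C
  init        0.6358     0.2974     0.1564
  Δ          -0.2088    -0.1392     0.1392
  eq           0.427     0.1582     0.2956
  solve Keq expr → x = 0.0696; check Q = 44.84
Then add 0.06874 M of G.
Step 2:
                   G          X          C
  init        0.4957     0.1582     0.2956
  Δ         -0.02301   -0.01534    0.01534
  eq          0.4727     0.1429     0.3109
  solve Keq expr → x = 0.007671; check Q = 44.84

[G]_eq = 0.4727 M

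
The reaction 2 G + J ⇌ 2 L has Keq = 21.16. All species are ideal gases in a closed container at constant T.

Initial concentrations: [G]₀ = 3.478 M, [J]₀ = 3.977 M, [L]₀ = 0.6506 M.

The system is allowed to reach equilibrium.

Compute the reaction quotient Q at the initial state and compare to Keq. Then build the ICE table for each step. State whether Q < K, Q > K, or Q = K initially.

Q₀ = 0.008799; Q < K (proceeds forward)

Q₀ = 0.008799 vs Keq = 21.16 ⇒ Q<K, forward
Step 1:
                  G         J         L
  Initial     3.478     3.977    0.6506
  Change     -2.978    -1.489     2.978
  Equil      0.5001     2.488     3.629
  solve Keq expr → x = 1.489; check Q = 21.16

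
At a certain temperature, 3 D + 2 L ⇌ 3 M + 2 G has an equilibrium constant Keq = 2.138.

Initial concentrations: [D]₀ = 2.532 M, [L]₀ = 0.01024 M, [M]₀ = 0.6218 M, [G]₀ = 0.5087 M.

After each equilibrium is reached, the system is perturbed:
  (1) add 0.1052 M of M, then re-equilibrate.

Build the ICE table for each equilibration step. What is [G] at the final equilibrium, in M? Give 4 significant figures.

[G]_eq = 0.4753 M

Q₀ = 36.55 vs Keq = 2.138 ⇒ Q>K, reverse
Step 1:
                  D         L         M         G
  Initial     2.532   0.01024    0.6218    0.5087
  Change    0.03826   0.02551  -0.03826  -0.02551
  Equil        2.57   0.03575    0.5835    0.4832
  solve Keq expr → x = -0.01275; check Q = 2.138
Then add 0.1052 M of M.
Step 2:
                  D         L         M         G
  Initial      2.57   0.03575    0.6887    0.4832
  Change    0.01183  0.007885  -0.01183 -0.007885
  Equil       2.582   0.04363    0.6769    0.4753
  solve Keq expr → x = -0.003942; check Q = 2.138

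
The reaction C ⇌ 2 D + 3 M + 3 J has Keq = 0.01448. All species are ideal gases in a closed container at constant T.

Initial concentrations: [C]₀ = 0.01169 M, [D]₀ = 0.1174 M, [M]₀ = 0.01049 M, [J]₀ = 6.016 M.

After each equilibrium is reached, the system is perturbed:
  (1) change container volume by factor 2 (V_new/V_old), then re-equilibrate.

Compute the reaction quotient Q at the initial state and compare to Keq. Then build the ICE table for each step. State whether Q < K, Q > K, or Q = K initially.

Q₀ = 2.9633e-04; Q < K (proceeds forward)

Q₀ = 2.9633e-04 vs Keq = 0.01448 ⇒ Q<K, forward
Step 1:
                  C         D         M         J
  Initial   0.01169    0.1174   0.01049     6.016
  Change  -0.005939   0.01188   0.01782   0.01782
  Equil    0.005751    0.1293   0.02831     6.034
  solve Keq expr → x = 0.005939; check Q = 0.01448
Then change container volume by factor 2 (V_new/V_old).
Step 2:
                  C         D         M         J
  Initial  0.002875   0.06464   0.01415     3.017
  Change  -0.002769  0.005538  0.008306  0.008306
  Equil   1.0669e-04   0.07018   0.02246     3.025
  solve Keq expr → x = 0.002769; check Q = 0.01448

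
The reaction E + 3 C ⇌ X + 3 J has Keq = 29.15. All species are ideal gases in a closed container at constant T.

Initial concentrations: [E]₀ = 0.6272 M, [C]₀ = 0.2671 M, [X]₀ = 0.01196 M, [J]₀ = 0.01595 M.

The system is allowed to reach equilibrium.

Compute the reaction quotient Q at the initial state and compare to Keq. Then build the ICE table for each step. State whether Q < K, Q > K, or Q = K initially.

Q₀ = 4.0606e-06 vs Keq = 29.15 ⇒ Q<K, forward
Step 1:
                  E         C         X         J
  init       0.6272    0.2671   0.01196   0.01595
  Δ        -0.07495   -0.2249   0.07495    0.2249
  eq         0.5522   0.04224   0.08691    0.2408
  solve Keq expr → x = 0.07495; check Q = 29.15

Q₀ = 4.0606e-06; Q < K (proceeds forward)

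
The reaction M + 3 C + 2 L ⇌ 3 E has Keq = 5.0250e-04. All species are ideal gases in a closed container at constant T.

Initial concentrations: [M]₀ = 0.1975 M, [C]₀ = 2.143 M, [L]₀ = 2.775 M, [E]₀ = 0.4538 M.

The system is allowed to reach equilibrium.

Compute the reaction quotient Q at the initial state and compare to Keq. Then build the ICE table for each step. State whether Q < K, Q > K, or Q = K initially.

Q₀ = 0.006244; Q > K (proceeds reverse)

Q₀ = 0.006244 vs Keq = 5.0250e-04 ⇒ Q>K, reverse
Step 1:
                   M          C          L          E
  init        0.1975      2.143      2.775     0.4538
  Δ          0.06942     0.2083     0.1388    -0.2083
  eq          0.2669      2.351      2.914     0.2455
  solve Keq expr → x = -0.06942; check Q = 5.0250e-04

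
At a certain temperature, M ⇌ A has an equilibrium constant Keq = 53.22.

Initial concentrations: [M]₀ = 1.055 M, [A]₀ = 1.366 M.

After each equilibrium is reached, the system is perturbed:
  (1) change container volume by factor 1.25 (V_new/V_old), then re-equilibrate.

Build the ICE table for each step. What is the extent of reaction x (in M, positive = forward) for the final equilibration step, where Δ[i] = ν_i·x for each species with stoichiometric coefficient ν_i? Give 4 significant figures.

Q₀ = 1.295 vs Keq = 53.22 ⇒ Q<K, forward
Step 1:
                   M          A
  I            1.055      1.366
  C            -1.01       1.01
  E          0.04465      2.376
  solve Keq expr → x = 1.01; check Q = 53.22
Then change container volume by factor 1.25 (V_new/V_old).
Step 2:
                   M          A
  I          0.03572      1.901
  C                0          0
  E          0.03572      1.901
  solve Keq expr → x = 0; check Q = 53.22

x = 0 M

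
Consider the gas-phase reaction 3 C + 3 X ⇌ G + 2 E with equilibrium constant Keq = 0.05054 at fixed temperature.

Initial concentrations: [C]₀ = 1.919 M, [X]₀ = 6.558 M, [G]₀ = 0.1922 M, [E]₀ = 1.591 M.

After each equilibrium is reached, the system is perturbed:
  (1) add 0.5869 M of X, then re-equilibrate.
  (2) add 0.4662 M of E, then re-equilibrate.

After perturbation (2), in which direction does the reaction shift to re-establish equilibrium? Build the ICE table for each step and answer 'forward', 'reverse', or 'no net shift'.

Q₀ = 2.4409e-04 vs Keq = 0.05054 ⇒ Q<K, forward
Step 1:
                  C         X         G         E
  init        1.919     6.558    0.1922     1.591
  Δ          -1.173    -1.173    0.3909    0.7817
  eq         0.7464     5.385    0.5831     2.373
  solve Keq expr → x = 0.3909; check Q = 0.05054
Then add 0.5869 M of X.
Step 2:
                  C         X         G         E
  init       0.7464     5.972    0.5831     2.373
  Δ        -0.05354  -0.05354   0.01785   0.03569
  eq         0.6929     5.919    0.6009     2.408
  solve Keq expr → x = 0.01785; check Q = 0.05054
Then add 0.4662 M of E.
Step 3:
                  C         X         G         E
  init       0.6929     5.919    0.6009     2.875
  Δ         0.06228   0.06228  -0.02076  -0.04152
  eq         0.7551     5.981    0.5802     2.833
  solve Keq expr → x = -0.02076; check Q = 0.05054

Direction: reverse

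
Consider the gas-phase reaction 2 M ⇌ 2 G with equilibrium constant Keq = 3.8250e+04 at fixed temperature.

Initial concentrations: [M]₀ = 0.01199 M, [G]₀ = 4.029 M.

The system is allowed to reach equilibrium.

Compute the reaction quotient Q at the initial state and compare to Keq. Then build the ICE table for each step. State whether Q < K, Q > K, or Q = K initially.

Q₀ = 1.1292e+05 vs Keq = 3.8250e+04 ⇒ Q>K, reverse
Step 1:
                    M           G
  I           0.01199       4.029
  C          0.008567   -0.008567
  E           0.02056        4.02
  solve Keq expr → x = -0.004283; check Q = 3.8250e+04

Q₀ = 1.1292e+05; Q > K (proceeds reverse)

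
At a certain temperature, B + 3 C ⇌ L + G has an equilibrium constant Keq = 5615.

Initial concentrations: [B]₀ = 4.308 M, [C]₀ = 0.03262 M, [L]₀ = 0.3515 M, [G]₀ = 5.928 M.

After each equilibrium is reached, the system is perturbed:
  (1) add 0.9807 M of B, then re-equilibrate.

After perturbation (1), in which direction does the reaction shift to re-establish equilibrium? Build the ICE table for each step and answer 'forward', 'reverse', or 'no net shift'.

Q₀ = 1.3935e+04 vs Keq = 5615 ⇒ Q>K, reverse
Step 1:
                    B           C           L           G
  init          4.308     0.03262      0.3515       5.928
  Δ          0.003788     0.01136   -0.003788   -0.003788
  eq            4.312     0.04398      0.3477       5.924
  solve Keq expr → x = -0.003788; check Q = 5615
Then add 0.9807 M of B.
Step 2:
                    B           C           L           G
  init          5.292     0.04398      0.3477       5.924
  Δ       -9.5400e-04   -0.002862  9.5400e-04  9.5400e-04
  eq            5.292     0.04112      0.3487       5.925
  solve Keq expr → x = 9.5400e-04; check Q = 5615

Direction: forward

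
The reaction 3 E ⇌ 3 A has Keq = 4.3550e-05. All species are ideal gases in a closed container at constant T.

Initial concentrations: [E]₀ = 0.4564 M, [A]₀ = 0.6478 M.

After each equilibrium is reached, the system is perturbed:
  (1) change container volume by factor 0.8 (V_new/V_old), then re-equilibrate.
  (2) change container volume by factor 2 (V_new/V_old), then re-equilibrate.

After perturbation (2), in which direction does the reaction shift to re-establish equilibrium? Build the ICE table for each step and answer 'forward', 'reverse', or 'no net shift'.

Q₀ = 2.859 vs Keq = 4.3550e-05 ⇒ Q>K, reverse
Step 1:
                  E         A
  I          0.4564    0.6478
  C          0.6103   -0.6103
  E           1.067   0.03753
  solve Keq expr → x = -0.2034; check Q = 4.3550e-05
Then change container volume by factor 0.8 (V_new/V_old).
Step 2:
                  E         A
  I           1.333   0.04691
  C               0         0
  E           1.333   0.04691
  solve Keq expr → x = 0; check Q = 4.3550e-05
Then change container volume by factor 2 (V_new/V_old).
Step 3:
                  E         A
  I          0.6667   0.02346
  C               0         0
  E          0.6667   0.02346
  solve Keq expr → x = 0; check Q = 4.3550e-05

Direction: no net shift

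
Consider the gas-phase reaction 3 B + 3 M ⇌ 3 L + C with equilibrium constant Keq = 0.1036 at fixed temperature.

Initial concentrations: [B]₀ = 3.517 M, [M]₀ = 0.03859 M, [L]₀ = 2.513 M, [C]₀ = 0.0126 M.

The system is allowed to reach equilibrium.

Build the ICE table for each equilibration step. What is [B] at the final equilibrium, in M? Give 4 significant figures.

Q₀ = 79.98 vs Keq = 0.1036 ⇒ Q>K, reverse
Step 1:
                   B          M          L          C
  init         3.517    0.03859      2.513     0.0126
  Δ           0.0374     0.0374    -0.0374   -0.01247
  eq           3.554    0.07599      2.476 1.3453e-04
  solve Keq expr → x = -0.01247; check Q = 0.1036

[B]_eq = 3.554 M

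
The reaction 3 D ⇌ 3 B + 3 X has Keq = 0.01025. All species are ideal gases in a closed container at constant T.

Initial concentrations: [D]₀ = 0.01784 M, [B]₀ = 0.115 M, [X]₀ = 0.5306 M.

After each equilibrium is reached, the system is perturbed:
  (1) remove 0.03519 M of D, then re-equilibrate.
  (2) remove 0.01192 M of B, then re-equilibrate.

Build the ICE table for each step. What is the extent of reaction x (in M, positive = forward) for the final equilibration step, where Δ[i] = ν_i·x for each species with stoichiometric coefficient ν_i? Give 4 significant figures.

x = 0.002568 M

Q₀ = 40.01 vs Keq = 0.01025 ⇒ Q>K, reverse
Step 1:
                  D         B         X
  Initial   0.01784     0.115    0.5306
  Change    0.07228  -0.07228  -0.07228
  Equil     0.09012   0.04272    0.4583
  solve Keq expr → x = -0.02409; check Q = 0.01025
Then remove 0.03519 M of D.
Step 2:
                  D         B         X
  Initial   0.05493   0.04272    0.4583
  Change    0.01081  -0.01081  -0.01081
  Equil     0.06574   0.03191    0.4475
  solve Keq expr → x = -0.003602; check Q = 0.01025
Then remove 0.01192 M of B.
Step 3:
                  D         B         X
  Initial   0.06574   0.01999    0.4475
  Change  -0.007704  0.007704  0.007704
  Equil     0.05804   0.02769    0.4552
  solve Keq expr → x = 0.002568; check Q = 0.01025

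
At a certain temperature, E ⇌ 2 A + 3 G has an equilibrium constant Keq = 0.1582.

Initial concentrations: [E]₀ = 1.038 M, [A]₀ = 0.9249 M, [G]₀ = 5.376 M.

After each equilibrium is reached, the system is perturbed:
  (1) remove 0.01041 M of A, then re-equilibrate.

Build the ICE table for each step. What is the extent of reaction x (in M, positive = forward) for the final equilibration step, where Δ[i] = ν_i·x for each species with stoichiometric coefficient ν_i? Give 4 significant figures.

Q₀ = 128 vs Keq = 0.1582 ⇒ Q>K, reverse
Step 1:
                   E          A          G
  I            1.038     0.9249      5.376
  C           0.4331    -0.8663     -1.299
  E            1.471    0.05861      4.077
  solve Keq expr → x = -0.4331; check Q = 0.1582
Then remove 0.01041 M of A.
Step 2:
                   E          A          G
  I            1.471     0.0482      4.077
  C        -0.004995   0.009989    0.01498
  E            1.466    0.05819      4.092
  solve Keq expr → x = 0.004995; check Q = 0.1582

x = 0.004995 M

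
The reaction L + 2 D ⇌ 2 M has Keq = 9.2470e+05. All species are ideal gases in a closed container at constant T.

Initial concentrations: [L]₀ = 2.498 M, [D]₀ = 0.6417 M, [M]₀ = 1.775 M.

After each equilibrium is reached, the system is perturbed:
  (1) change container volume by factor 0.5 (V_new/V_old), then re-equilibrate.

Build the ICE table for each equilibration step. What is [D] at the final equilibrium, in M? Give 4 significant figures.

Q₀ = 3.063 vs Keq = 9.2470e+05 ⇒ Q<K, forward
Step 1:
                   L          D          M
  I            2.498     0.6417      1.775
  C            -0.32      -0.64       0.64
  E            2.178   0.001702      2.415
  solve Keq expr → x = 0.32; check Q = 9.2470e+05
Then change container volume by factor 0.5 (V_new/V_old).
Step 2:
                   L          D          M
  I            4.356   0.003403       4.83
  C       -4.9810e-04 -9.9621e-04 9.9621e-04
  E            4.356   0.002407      4.831
  solve Keq expr → x = 4.9810e-04; check Q = 9.2470e+05

[D]_eq = 0.002407 M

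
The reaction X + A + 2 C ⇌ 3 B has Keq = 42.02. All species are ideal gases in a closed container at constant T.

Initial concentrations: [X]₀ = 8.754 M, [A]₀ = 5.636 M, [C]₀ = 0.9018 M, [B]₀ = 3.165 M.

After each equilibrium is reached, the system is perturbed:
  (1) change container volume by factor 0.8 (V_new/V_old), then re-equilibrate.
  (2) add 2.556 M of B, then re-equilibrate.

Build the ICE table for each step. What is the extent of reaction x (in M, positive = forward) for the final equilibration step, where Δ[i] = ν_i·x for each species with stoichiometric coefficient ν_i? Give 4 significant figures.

x = -0.0799 M

Q₀ = 0.7902 vs Keq = 42.02 ⇒ Q<K, forward
Step 1:
                  X         A         C         B
  Initial     8.754     5.636    0.9018     3.165
  Change    -0.3507   -0.3507   -0.7013     1.052
  Equil       8.403     5.285    0.2005     4.217
  solve Keq expr → x = 0.3507; check Q = 42.02
Then change container volume by factor 0.8 (V_new/V_old).
Step 2:
                  X         A         C         B
  Initial      10.5     6.607    0.2506     5.271
  Change   -0.01192  -0.01192  -0.02384   0.03575
  Equil       10.49     6.595    0.2267     5.307
  solve Keq expr → x = 0.01192; check Q = 42.02
Then add 2.556 M of B.
Step 3:
                  X         A         C         B
  Initial     10.49     6.595    0.2267     7.863
  Change     0.0799    0.0799    0.1598   -0.2397
  Equil       10.57     6.675    0.3865     7.623
  solve Keq expr → x = -0.0799; check Q = 42.02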